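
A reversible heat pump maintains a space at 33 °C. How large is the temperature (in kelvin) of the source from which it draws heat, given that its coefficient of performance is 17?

T_C ≈ 288 K

T_H = 33 °C → 33 + 273.15 = 306.15 K.
COP_HP = T_H/(T_H − T_C) ⇒ T_C = T_H·(COP_HP − 1)/COP_HP = 306.15 × (17 − 1)/17 = 288 K.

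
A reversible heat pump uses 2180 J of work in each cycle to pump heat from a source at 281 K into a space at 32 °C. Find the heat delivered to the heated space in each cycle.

Q_H ≈ 27500 J

T_H = 32 °C → 32 + 273.15 = 305.15 K.
For a reversible heat pump, COP_HP = T_H/(T_H − T_C) = 305.15/24.15 = 12.6356.
Q_H = COP_HP · W = 12.6356 × 2180 = 27500 J.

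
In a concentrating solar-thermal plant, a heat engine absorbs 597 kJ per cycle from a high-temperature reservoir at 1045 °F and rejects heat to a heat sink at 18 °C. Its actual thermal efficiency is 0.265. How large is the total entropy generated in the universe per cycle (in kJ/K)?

T_H = 1045 °F → (1045 − 32) × 5/9 = 562.78 °C = 835.93 K.
T_C = 18 °C → 18 + 273.15 = 291.15 K.
W = η·Q_H = 0.265 × 597 = 158.2 kJ, so Q_C = Q_H − W = 438.8 kJ.
Entropy balance on the reservoirs: −Q_H/T_H = -0.7142 kJ/K, +Q_C/T_C = 1.507 kJ/K.
ΔS_univ = −Q_H/T_H + Q_C/T_C = 0.793 kJ/K (> 0, since η = 0.265 < η_Carnot = 0.652).

ΔS_univ ≈ 0.793 kJ/K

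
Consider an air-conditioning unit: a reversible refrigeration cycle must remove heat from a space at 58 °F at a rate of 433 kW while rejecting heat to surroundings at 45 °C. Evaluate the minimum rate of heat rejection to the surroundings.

Q̇_H ≈ 479 kW

T_H = 45 °C → 45 + 273.15 = 318.15 K.
T_C = 58 °F → (58 − 32) × 5/9 = 14.44 °C = 287.59 K.
For a reversible cycle Q_H/Q_C = T_H/T_C, so Q_H = Q_C·T_H/T_C = 433 × 318.15/287.59 = 479 kW.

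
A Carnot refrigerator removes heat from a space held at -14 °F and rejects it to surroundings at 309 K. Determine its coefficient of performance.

T_C = -14 °F → (-14 − 32) × 5/9 = -25.56 °C = 247.59 K.
COP_R = T_C/(T_H − T_C) = 247.59/(309.00 − 247.59) = 4.032.

COP_R ≈ 4.032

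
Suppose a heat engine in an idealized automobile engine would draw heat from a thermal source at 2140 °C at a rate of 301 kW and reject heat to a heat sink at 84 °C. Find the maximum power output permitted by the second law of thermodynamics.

Ẇ_max ≈ 256 kW

T_H = 2140 °C → 2140 + 273.15 = 2413.15 K.
T_C = 84 °C → 84 + 273.15 = 357.15 K.
The upper bound on efficiency is η_max = 1 − T_C/T_H = 1 − 357.15/2413.15 = 0.8520.
W_max = η_max · Q_H = 0.8520 × 301 = 256 kW.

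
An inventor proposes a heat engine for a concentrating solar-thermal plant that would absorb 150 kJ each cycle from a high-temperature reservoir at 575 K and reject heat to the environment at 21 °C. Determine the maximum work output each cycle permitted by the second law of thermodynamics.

T_C = 21 °C → 21 + 273.15 = 294.15 K.
The second-law ceiling is the Carnot efficiency, η_max = 1 − T_C/T_H = 1 − 294.15/575.00 = 0.4884.
W_max = η_max · Q_H = 0.4884 × 150 = 73.3 kJ.

W_max ≈ 73.3 kJ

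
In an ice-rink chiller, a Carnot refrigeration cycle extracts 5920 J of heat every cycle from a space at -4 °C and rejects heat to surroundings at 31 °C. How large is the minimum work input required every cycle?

W_in ≈ 770 J

T_H = 31 °C → 31 + 273.15 = 304.15 K.
T_C = -4 °C → -4 + 273.15 = 269.15 K.
COP_R = T_C/(T_H − T_C) = 269.15/35.00 = 7.6900.
W = Q_C/COP_R = 5920/7.6900 = 770 J.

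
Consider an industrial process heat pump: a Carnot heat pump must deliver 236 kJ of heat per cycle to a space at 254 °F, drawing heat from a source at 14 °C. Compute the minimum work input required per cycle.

T_H = 254 °F → (254 − 32) × 5/9 = 123.33 °C = 396.48 K.
T_C = 14 °C → 14 + 273.15 = 287.15 K.
The Carnot heat-pump COP is COP_HP = T_H/(T_H − T_C) = 396.48/109.33 = 3.6264.
W = Q_H/COP_HP = 236/3.6264 = 65.1 kJ.

W_in ≈ 65.1 kJ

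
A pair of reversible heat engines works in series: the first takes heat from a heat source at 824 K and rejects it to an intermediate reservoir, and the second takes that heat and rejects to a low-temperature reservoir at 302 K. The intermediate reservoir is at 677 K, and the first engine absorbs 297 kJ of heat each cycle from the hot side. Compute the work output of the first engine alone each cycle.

W₁ ≈ 53.0 kJ

First-stage efficiency η₁ = 1 − T_m/T_H = 1 − 677.00/824.00 = 0.1784.
W₁ = η₁·Q_H = 0.1784 × 297 = 53.0 kJ.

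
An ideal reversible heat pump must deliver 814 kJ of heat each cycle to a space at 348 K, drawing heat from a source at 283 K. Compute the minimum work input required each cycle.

W_in ≈ 152 kJ

COP_HP = T_H/(T_H − T_C) = 348.00/65.00 = 5.3538.
W = Q_H/COP_HP = 814/5.3538 = 152 kJ.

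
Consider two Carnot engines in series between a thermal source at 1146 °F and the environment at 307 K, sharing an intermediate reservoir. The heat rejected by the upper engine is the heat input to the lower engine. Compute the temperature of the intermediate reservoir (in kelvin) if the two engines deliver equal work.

T_m ≈ 600 K

T_H = 1146 °F → (1146 − 32) × 5/9 = 618.89 °C = 892.04 K.
For reversible stages Q_m = Q_H·(T_m/T_H). Setting W₁ = Q_H(1 − T_m/T_H) equal to W₂ = Q_m(1 − T_C/T_m) = Q_H·(T_m − T_C)/T_H gives T_H − T_m = T_m − T_C, so T_m = (T_H + T_C)/2 = (892.04 + 307.00)/2 = 600 K.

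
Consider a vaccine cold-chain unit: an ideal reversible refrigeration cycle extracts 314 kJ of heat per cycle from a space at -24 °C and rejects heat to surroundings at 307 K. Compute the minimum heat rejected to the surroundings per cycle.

T_C = -24 °C → -24 + 273.15 = 249.15 K.
For a reversible cycle Q_H/Q_C = T_H/T_C, so Q_H = Q_C·T_H/T_C = 314 × 307.00/249.15 = 386.9 kJ.

Q_H ≈ 386.9 kJ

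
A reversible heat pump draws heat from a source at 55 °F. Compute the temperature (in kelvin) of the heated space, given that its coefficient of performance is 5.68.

T_H ≈ 347 K

T_C = 55 °F → (55 − 32) × 5/9 = 12.78 °C = 285.93 K.
COP_HP = T_H/(T_H − T_C) ⇒ T_H = T_C·COP_HP/(COP_HP − 1) = 285.93 × 5.68/(5.68 − 1) = 347 K.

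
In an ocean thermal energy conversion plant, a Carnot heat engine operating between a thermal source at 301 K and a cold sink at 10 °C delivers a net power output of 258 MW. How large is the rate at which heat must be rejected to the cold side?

T_C = 10 °C → 10 + 273.15 = 283.15 K.
Carnot efficiency: η = 1 − T_C/T_H = 1 − 283.15/301.00 = 0.0593.
Since Q_C/Q_H = T_C/T_H and Q_H = W/η, Q_C = W·T_C/(T_H − T_C) = 258 × 283.15/17.85 = 4090 MW.

Q̇_C ≈ 4090 MW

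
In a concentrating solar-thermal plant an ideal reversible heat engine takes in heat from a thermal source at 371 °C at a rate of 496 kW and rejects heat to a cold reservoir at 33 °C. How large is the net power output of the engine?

Ẇ ≈ 260.3 kW

T_H = 371 °C → 371 + 273.15 = 644.15 K.
T_C = 33 °C → 33 + 273.15 = 306.15 K.
For a reversible engine, η = 1 − T_C/T_H = 1 − 306.15/644.15 = 0.5247.
W = η·Q_H = 0.5247 × 496 = 260.3 kW.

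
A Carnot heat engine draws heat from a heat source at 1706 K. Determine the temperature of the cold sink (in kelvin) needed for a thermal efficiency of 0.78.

T_C ≈ 375 K

From η = 1 − T_C/T_H, T_C = T_H·(1 − η) = 1706.00 × (1 − 0.78) = 375 K.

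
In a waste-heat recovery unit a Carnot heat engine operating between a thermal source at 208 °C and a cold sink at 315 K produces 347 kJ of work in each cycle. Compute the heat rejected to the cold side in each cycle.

T_H = 208 °C → 208 + 273.15 = 481.15 K.
Carnot efficiency: η = 1 − T_C/T_H = 1 − 315.00/481.15 = 0.3453.
Since Q_C/Q_H = T_C/T_H and Q_H = W/η, Q_C = W·T_C/(T_H − T_C) = 347 × 315.00/166.15 = 658 kJ.

Q_C ≈ 658 kJ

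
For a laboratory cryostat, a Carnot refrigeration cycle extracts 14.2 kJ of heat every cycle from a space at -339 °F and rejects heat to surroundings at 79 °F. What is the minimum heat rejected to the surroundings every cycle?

Q_H ≈ 63.39 kJ

T_H = 79 °F → (79 − 32) × 5/9 = 26.11 °C = 299.26 K.
T_C = -339 °F → (-339 − 32) × 5/9 = -206.11 °C = 67.04 K.
For a reversible cycle Q_H/Q_C = T_H/T_C, so Q_H = Q_C·T_H/T_C = 14.2 × 299.26/67.04 = 63.39 kJ.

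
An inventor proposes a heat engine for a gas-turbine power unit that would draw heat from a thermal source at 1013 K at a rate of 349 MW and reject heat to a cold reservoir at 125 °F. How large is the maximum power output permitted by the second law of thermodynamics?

Ẇ_max ≈ 237 MW

T_C = 125 °F → (125 − 32) × 5/9 = 51.67 °C = 324.82 K.
By the Carnot theorem, η_max = 1 − T_C/T_H = 1 − 324.82/1013.00 = 0.6794.
W_max = η_max · Q_H = 0.6794 × 349 = 237 MW.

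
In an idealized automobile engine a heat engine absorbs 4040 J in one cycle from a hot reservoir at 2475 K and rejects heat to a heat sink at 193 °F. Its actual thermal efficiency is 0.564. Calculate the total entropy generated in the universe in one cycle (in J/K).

T_C = 193 °F → (193 − 32) × 5/9 = 89.44 °C = 362.59 K.
W = η·Q_H = 0.564 × 4040 = 2279 J, so Q_C = Q_H − W = 1761 J.
Reservoir entropy changes: ΔS_H = −Q_H/T_H = −4040/2475.00 = -1.632 J/K and ΔS_C = +Q_C/T_C = 1761/362.59 = 4.858 J/K.
ΔS_univ = −Q_H/T_H + Q_C/T_C = 3.23 J/K (> 0, since η = 0.564 < η_Carnot = 0.853).

ΔS_univ ≈ 3.23 J/K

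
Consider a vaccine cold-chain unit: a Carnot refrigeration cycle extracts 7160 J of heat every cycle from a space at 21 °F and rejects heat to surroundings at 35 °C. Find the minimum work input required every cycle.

W_in ≈ 1102 J

T_H = 35 °C → 35 + 273.15 = 308.15 K.
T_C = 21 °F → (21 − 32) × 5/9 = -6.11 °C = 267.04 K.
Carnot COP: COP_R = T_C/(T_H − T_C) = 267.04/41.11 = 6.4955.
W = Q_C/COP_R = 7160/6.4955 = 1102 J.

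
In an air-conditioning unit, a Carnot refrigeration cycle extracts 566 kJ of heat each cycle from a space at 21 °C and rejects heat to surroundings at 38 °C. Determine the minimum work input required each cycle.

W_in ≈ 32.7 kJ

T_H = 38 °C → 38 + 273.15 = 311.15 K.
T_C = 21 °C → 21 + 273.15 = 294.15 K.
Carnot COP: COP_R = T_C/(T_H − T_C) = 294.15/17.00 = 17.3029.
W = Q_C/COP_R = 566/17.3029 = 32.7 kJ.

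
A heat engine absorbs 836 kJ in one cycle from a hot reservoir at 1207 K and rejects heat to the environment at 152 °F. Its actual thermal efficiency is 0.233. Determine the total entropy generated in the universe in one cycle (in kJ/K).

ΔS_univ ≈ 1.19 kJ/K

T_C = 152 °F → (152 − 32) × 5/9 = 66.67 °C = 339.82 K.
W = η·Q_H = 0.233 × 836 = 194.8 kJ, so Q_C = Q_H − W = 641.2 kJ.
Reservoir entropy changes: ΔS_H = −Q_H/T_H = −836/1207.00 = -0.6926 kJ/K and ΔS_C = +Q_C/T_C = 641.2/339.82 = 1.887 kJ/K.
ΔS_univ = −Q_H/T_H + Q_C/T_C = 1.19 kJ/K (> 0, since η = 0.233 < η_Carnot = 0.718).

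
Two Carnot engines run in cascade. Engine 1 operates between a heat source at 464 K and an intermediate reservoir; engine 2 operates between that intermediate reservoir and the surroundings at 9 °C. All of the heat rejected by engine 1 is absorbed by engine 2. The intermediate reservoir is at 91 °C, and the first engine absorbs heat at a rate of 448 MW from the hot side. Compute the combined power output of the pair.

Ẇ_total ≈ 175.6 MW

T_C = 9 °C → 9 + 273.15 = 282.15 K.
Two reversible stages in series are equivalent to a single Carnot engine between T_H and T_C, so η_total = 1 − T_C/T_H = 1 − 282.15/464.00 = 0.3919.
W_total = η_total · Q_H = 0.3919 × 448 = 175.6 MW.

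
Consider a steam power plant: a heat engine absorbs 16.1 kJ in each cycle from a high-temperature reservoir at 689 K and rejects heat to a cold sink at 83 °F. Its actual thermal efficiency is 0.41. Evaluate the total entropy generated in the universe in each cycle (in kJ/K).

ΔS_univ ≈ 0.008140 kJ/K

T_C = 83 °F → (83 − 32) × 5/9 = 28.33 °C = 301.48 K.
W = η·Q_H = 0.41 × 16.1 = 6.601 kJ, so Q_C = Q_H − W = 9.499 kJ.
The hot reservoir loses entropy Q_H/T_H = 16.1/689.00 = 0.02337 kJ/K; the cold reservoir gains Q_C/T_C = 9.499/301.48 = 0.03151 kJ/K.
ΔS_univ = −Q_H/T_H + Q_C/T_C = 0.008140 kJ/K (> 0, since η = 0.41 < η_Carnot = 0.562).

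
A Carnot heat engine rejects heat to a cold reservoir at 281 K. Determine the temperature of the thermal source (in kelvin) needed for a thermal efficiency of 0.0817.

From η = 1 − T_C/T_H, solving for T_H gives T_H = T_C/(1 − η) = 281.00/(1 − 0.0817) = 306 K.

T_H ≈ 306 K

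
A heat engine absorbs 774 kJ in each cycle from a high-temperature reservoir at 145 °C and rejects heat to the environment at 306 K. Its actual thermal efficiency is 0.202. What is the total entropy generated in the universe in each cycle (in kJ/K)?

ΔS_univ ≈ 0.167 kJ/K

T_H = 145 °C → 145 + 273.15 = 418.15 K.
W = η·Q_H = 0.202 × 774 = 156.3 kJ, so Q_C = Q_H − W = 617.7 kJ.
Entropy balance on the reservoirs: −Q_H/T_H = -1.851 kJ/K, +Q_C/T_C = 2.018 kJ/K.
ΔS_univ = −Q_H/T_H + Q_C/T_C = 0.167 kJ/K (> 0, since η = 0.202 < η_Carnot = 0.268).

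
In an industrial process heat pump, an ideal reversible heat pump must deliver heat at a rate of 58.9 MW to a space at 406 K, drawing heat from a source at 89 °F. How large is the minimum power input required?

Ẇ_in ≈ 14.68 MW

T_C = 89 °F → (89 − 32) × 5/9 = 31.67 °C = 304.82 K.
For a reversible heat pump, COP_HP = T_H/(T_H − T_C) = 406.00/101.18 = 4.0125.
W = Q_H/COP_HP = 58.9/4.0125 = 14.68 MW.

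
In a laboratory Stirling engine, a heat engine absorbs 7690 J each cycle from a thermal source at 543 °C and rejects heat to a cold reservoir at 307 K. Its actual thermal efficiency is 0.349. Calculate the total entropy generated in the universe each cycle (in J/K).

T_H = 543 °C → 543 + 273.15 = 816.15 K.
W = η·Q_H = 0.349 × 7690 = 2684 J, so Q_C = Q_H − W = 5006 J.
Entropy balance on the reservoirs: −Q_H/T_H = -9.422 J/K, +Q_C/T_C = 16.31 J/K.
ΔS_univ = −Q_H/T_H + Q_C/T_C = 6.88 J/K (> 0, since η = 0.349 < η_Carnot = 0.624).

ΔS_univ ≈ 6.88 J/K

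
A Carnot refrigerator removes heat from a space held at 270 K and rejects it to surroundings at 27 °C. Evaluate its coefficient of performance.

T_H = 27 °C → 27 + 273.15 = 300.15 K.
COP_R = T_C/(T_H − T_C) = 270.00/(300.15 − 270.00) = 8.96.

COP_R ≈ 8.96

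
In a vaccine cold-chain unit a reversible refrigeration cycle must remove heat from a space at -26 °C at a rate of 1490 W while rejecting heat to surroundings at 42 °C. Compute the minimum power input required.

Ẇ_in ≈ 410.0 W

T_H = 42 °C → 42 + 273.15 = 315.15 K.
T_C = -26 °C → -26 + 273.15 = 247.15 K.
Carnot COP: COP_R = T_C/(T_H − T_C) = 247.15/68.00 = 3.6346.
W = Q_C/COP_R = 1490/3.6346 = 410.0 W.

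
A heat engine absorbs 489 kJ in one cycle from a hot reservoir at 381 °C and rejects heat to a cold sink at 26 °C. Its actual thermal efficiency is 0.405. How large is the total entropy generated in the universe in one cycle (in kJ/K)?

T_H = 381 °C → 381 + 273.15 = 654.15 K.
T_C = 26 °C → 26 + 273.15 = 299.15 K.
W = η·Q_H = 0.405 × 489 = 198.0 kJ, so Q_C = Q_H − W = 291.0 kJ.
Entropy balance on the reservoirs: −Q_H/T_H = -0.7475 kJ/K, +Q_C/T_C = 0.9726 kJ/K.
ΔS_univ = −Q_H/T_H + Q_C/T_C = 0.225 kJ/K (> 0, since η = 0.405 < η_Carnot = 0.543).

ΔS_univ ≈ 0.225 kJ/K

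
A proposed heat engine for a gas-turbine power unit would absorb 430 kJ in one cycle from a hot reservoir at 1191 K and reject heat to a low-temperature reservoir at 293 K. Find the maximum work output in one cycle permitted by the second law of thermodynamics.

W_max ≈ 324 kJ

The second-law ceiling is the Carnot efficiency, η_max = 1 − T_C/T_H = 1 − 293.00/1191.00 = 0.7540.
W_max = η_max · Q_H = 0.7540 × 430 = 324 kJ.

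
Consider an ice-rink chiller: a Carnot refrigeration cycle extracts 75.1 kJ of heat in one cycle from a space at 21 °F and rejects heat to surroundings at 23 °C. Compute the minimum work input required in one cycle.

W_in ≈ 8.19 kJ

T_H = 23 °C → 23 + 273.15 = 296.15 K.
T_C = 21 °F → (21 − 32) × 5/9 = -6.11 °C = 267.04 K.
For a reversible refrigerator, COP_R = T_C/(T_H − T_C) = 267.04/29.11 = 9.1731.
W = Q_C/COP_R = 75.1/9.1731 = 8.19 kJ.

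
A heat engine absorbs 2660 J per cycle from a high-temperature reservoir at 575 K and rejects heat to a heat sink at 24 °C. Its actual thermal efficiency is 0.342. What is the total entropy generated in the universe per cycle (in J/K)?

ΔS_univ ≈ 1.26 J/K

T_C = 24 °C → 24 + 273.15 = 297.15 K.
W = η·Q_H = 0.342 × 2660 = 909.7 J, so Q_C = Q_H − W = 1750 J.
Entropy balance on the reservoirs: −Q_H/T_H = -4.626 J/K, +Q_C/T_C = 5.890 J/K.
ΔS_univ = −Q_H/T_H + Q_C/T_C = 1.26 J/K (> 0, since η = 0.342 < η_Carnot = 0.483).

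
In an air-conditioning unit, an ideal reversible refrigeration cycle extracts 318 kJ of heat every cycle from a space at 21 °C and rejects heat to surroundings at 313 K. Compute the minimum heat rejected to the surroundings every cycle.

T_C = 21 °C → 21 + 273.15 = 294.15 K.
For a reversible cycle Q_H/Q_C = T_H/T_C, so Q_H = Q_C·T_H/T_C = 318 × 313.00/294.15 = 338.4 kJ.

Q_H ≈ 338.4 kJ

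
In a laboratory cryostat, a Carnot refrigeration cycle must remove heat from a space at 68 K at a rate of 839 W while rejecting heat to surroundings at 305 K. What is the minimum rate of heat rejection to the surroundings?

Q̇_H ≈ 3760 W

For a reversible cycle Q_H/Q_C = T_H/T_C, so Q_H = Q_C·T_H/T_C = 839 × 305.00/68.00 = 3760 W.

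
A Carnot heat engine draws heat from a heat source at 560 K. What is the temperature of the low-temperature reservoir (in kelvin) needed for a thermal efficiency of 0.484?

T_C ≈ 289.0 K

From η = 1 − T_C/T_H, T_C = T_H·(1 − η) = 560.00 × (1 − 0.484) = 289.0 K.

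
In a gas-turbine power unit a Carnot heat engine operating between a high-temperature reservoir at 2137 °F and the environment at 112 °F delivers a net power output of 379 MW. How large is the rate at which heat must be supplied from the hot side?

Q̇_H ≈ 486.0 MW

T_H = 2137 °F → (2137 − 32) × 5/9 = 1169.44 °C = 1442.59 K.
T_C = 112 °F → (112 − 32) × 5/9 = 44.44 °C = 317.59 K.
For a reversible engine, η = 1 − T_C/T_H = 1 − 317.59/1442.59 = 0.7798.
Q_H = W/η = 379/0.7798 = 486.0 MW.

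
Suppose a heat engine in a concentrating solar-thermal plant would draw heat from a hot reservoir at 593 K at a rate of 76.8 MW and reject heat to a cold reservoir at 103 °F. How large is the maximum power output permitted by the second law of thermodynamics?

T_C = 103 °F → (103 − 32) × 5/9 = 39.44 °C = 312.59 K.
By the Carnot theorem, η_max = 1 − T_C/T_H = 1 − 312.59/593.00 = 0.4729.
W_max = η_max · Q_H = 0.4729 × 76.8 = 36.3 MW.

Ẇ_max ≈ 36.3 MW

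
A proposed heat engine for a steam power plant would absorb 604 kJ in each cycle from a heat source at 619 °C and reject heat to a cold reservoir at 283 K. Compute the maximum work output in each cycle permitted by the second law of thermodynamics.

W_max ≈ 412 kJ

T_H = 619 °C → 619 + 273.15 = 892.15 K.
The upper bound on efficiency is η_max = 1 − T_C/T_H = 1 − 283.00/892.15 = 0.6828.
W_max = η_max · Q_H = 0.6828 × 604 = 412 kJ.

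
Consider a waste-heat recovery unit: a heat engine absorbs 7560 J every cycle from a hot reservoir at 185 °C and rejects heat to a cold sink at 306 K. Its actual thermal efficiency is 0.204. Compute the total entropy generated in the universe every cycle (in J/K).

T_H = 185 °C → 185 + 273.15 = 458.15 K.
W = η·Q_H = 0.204 × 7560 = 1542 J, so Q_C = Q_H − W = 6018 J.
Reservoir entropy changes: ΔS_H = −Q_H/T_H = −7560/458.15 = -16.50 J/K and ΔS_C = +Q_C/T_C = 6018/306.00 = 19.67 J/K.
ΔS_univ = −Q_H/T_H + Q_C/T_C = 3.16 J/K (> 0, since η = 0.204 < η_Carnot = 0.332).

ΔS_univ ≈ 3.16 J/K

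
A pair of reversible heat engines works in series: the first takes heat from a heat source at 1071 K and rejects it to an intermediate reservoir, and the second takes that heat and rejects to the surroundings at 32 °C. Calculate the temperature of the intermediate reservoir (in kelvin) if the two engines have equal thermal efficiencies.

T_C = 32 °C → 32 + 273.15 = 305.15 K.
Equal efficiencies require 1 − T_m/T_H = 1 − T_C/T_m, i.e. T_m/T_H = T_C/T_m, so T_m = √(T_H·T_C) = √(1071.00 × 305.15) = 572 K.

T_m ≈ 572 K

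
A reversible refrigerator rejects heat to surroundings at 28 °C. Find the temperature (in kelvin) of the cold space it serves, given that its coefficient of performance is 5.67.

T_H = 28 °C → 28 + 273.15 = 301.15 K.
COP_R = T_C/(T_H − T_C) ⇒ T_C = T_H·COP_R/(1 + COP_R) = 301.15 × 5.67/(1 + 5.67) = 256 K.

T_C ≈ 256 K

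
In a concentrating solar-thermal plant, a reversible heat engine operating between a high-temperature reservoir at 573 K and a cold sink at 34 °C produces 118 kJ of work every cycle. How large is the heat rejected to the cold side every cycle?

T_C = 34 °C → 34 + 273.15 = 307.15 K.
Since the cycle is reversible, η = 1 − T_C/T_H = 1 − 307.15/573.00 = 0.4640.
Since Q_C/Q_H = T_C/T_H and Q_H = W/η, Q_C = W·T_C/(T_H − T_C) = 118 × 307.15/265.85 = 136 kJ.

Q_C ≈ 136 kJ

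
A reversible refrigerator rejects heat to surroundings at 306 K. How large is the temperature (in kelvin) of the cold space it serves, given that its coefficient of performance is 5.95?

COP_R = T_C/(T_H − T_C) ⇒ T_C = T_H·COP_R/(1 + COP_R) = 306.00 × 5.95/(1 + 5.95) = 262 K.

T_C ≈ 262 K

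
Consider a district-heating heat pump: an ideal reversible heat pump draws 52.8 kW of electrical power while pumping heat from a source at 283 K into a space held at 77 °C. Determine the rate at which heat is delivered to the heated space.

T_H = 77 °C → 77 + 273.15 = 350.15 K.
For a reversible heat pump, COP_HP = T_H/(T_H − T_C) = 350.15/67.15 = 5.2144.
Q_H = COP_HP · W = 5.2144 × 52.8 = 275 kW.

Q̇_H ≈ 275 kW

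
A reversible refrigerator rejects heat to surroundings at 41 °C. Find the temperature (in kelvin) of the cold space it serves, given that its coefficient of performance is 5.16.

T_C ≈ 263 K

T_H = 41 °C → 41 + 273.15 = 314.15 K.
COP_R = T_C/(T_H − T_C) ⇒ T_C = T_H·COP_R/(1 + COP_R) = 314.15 × 5.16/(1 + 5.16) = 263 K.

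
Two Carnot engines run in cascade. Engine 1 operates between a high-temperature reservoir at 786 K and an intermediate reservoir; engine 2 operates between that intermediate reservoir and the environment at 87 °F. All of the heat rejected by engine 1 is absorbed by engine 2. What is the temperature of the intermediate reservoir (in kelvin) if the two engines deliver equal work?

T_C = 87 °F → (87 − 32) × 5/9 = 30.56 °C = 303.71 K.
For reversible stages Q_m = Q_H·(T_m/T_H). Setting W₁ = Q_H(1 − T_m/T_H) equal to W₂ = Q_m(1 − T_C/T_m) = Q_H·(T_m − T_C)/T_H gives T_H − T_m = T_m − T_C, so T_m = (T_H + T_C)/2 = (786.00 + 303.71)/2 = 545 K.

T_m ≈ 545 K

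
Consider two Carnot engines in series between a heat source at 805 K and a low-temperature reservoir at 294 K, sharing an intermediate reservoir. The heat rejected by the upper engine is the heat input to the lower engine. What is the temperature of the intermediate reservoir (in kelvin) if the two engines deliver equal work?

T_m ≈ 550 K

For reversible stages Q_m = Q_H·(T_m/T_H). Setting W₁ = Q_H(1 − T_m/T_H) equal to W₂ = Q_m(1 − T_C/T_m) = Q_H·(T_m − T_C)/T_H gives T_H − T_m = T_m − T_C, so T_m = (T_H + T_C)/2 = (805.00 + 294.00)/2 = 550 K.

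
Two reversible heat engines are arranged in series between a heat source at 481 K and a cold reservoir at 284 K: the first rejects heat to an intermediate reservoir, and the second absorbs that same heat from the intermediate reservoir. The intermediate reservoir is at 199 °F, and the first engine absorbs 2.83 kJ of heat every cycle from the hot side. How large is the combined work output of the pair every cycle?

W_total ≈ 1.159 kJ

Two reversible stages in series are equivalent to a single Carnot engine between T_H and T_C, so η_total = 1 − T_C/T_H = 1 − 284.00/481.00 = 0.4096.
W_total = η_total · Q_H = 0.4096 × 2.83 = 1.159 kJ.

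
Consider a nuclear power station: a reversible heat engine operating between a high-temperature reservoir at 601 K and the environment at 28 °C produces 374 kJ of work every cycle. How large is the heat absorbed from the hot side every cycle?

T_C = 28 °C → 28 + 273.15 = 301.15 K.
Carnot efficiency: η = 1 − T_C/T_H = 1 − 301.15/601.00 = 0.4989.
Q_H = W/η = 374/0.4989 = 750 kJ.

Q_H ≈ 750 kJ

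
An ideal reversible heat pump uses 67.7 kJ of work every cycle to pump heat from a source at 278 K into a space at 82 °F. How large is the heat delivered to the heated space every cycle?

T_H = 82 °F → (82 − 32) × 5/9 = 27.78 °C = 300.93 K.
COP_HP = T_H/(T_H − T_C) = 300.93/22.93 = 13.1250.
Q_H = COP_HP · W = 13.1250 × 67.7 = 889 kJ.

Q_H ≈ 889 kJ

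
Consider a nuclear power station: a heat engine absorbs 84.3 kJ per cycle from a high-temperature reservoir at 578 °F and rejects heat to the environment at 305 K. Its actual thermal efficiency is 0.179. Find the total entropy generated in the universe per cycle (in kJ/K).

ΔS_univ ≈ 0.08069 kJ/K

T_H = 578 °F → (578 − 32) × 5/9 = 303.33 °C = 576.48 K.
W = η·Q_H = 0.179 × 84.3 = 15.09 kJ, so Q_C = Q_H − W = 69.21 kJ.
Reservoir entropy changes: ΔS_H = −Q_H/T_H = −84.3/576.48 = -0.1462 kJ/K and ΔS_C = +Q_C/T_C = 69.21/305.00 = 0.2269 kJ/K.
ΔS_univ = −Q_H/T_H + Q_C/T_C = 0.08069 kJ/K (> 0, since η = 0.179 < η_Carnot = 0.471).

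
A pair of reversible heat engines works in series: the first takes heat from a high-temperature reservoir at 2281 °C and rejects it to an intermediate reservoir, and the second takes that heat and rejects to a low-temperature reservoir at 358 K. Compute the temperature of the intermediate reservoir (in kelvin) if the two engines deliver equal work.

T_m ≈ 1460 K

T_H = 2281 °C → 2281 + 273.15 = 2554.15 K.
For reversible stages Q_m = Q_H·(T_m/T_H). Setting W₁ = Q_H(1 − T_m/T_H) equal to W₂ = Q_m(1 − T_C/T_m) = Q_H·(T_m − T_C)/T_H gives T_H − T_m = T_m − T_C, so T_m = (T_H + T_C)/2 = (2554.15 + 358.00)/2 = 1460 K.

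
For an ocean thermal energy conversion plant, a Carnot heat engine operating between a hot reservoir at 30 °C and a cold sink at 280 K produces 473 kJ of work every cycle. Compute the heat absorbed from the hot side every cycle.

T_H = 30 °C → 30 + 273.15 = 303.15 K.
The Carnot efficiency is η = 1 − T_C/T_H = 1 − 280.00/303.15 = 0.0764.
Q_H = W/η = 473/0.0764 = 6194 kJ.

Q_H ≈ 6194 kJ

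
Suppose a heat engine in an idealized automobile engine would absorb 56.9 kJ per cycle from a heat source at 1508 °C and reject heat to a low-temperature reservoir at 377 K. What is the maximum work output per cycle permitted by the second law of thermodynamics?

W_max ≈ 44.9 kJ

T_H = 1508 °C → 1508 + 273.15 = 1781.15 K.
The second-law ceiling is the Carnot efficiency, η_max = 1 − T_C/T_H = 1 − 377.00/1781.15 = 0.7883.
W_max = η_max · Q_H = 0.7883 × 56.9 = 44.9 kJ.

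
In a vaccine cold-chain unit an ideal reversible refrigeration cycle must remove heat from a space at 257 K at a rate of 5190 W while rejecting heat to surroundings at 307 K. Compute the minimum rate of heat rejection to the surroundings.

Q̇_H ≈ 6200 W

For a reversible cycle Q_H/Q_C = T_H/T_C, so Q_H = Q_C·T_H/T_C = 5190 × 307.00/257.00 = 6200 W.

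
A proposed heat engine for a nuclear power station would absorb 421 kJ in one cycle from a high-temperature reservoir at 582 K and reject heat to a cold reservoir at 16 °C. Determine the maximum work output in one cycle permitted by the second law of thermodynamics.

W_max ≈ 212 kJ

T_C = 16 °C → 16 + 273.15 = 289.15 K.
The second-law ceiling is the Carnot efficiency, η_max = 1 − T_C/T_H = 1 − 289.15/582.00 = 0.5032.
W_max = η_max · Q_H = 0.5032 × 421 = 212 kJ.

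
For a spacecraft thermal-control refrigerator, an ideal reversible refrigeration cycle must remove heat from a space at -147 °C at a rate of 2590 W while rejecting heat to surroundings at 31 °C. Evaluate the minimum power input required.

T_H = 31 °C → 31 + 273.15 = 304.15 K.
T_C = -147 °C → -147 + 273.15 = 126.15 K.
The reversible coefficient of performance is COP_R = T_C/(T_H − T_C) = 126.15/178.00 = 0.7087.
W = Q_C/COP_R = 2590/0.7087 = 3650 W.

Ẇ_in ≈ 3650 W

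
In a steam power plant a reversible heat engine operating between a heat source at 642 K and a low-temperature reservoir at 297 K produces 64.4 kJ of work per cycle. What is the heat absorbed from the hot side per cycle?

Q_H ≈ 119.8 kJ

The Carnot efficiency is η = 1 − T_C/T_H = 1 − 297.00/642.00 = 0.5374.
Q_H = W/η = 64.4/0.5374 = 119.8 kJ.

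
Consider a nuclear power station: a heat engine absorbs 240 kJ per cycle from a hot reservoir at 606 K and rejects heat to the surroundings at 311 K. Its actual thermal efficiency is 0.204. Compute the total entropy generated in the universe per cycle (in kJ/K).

W = η·Q_H = 0.204 × 240 = 48.96 kJ, so Q_C = Q_H − W = 191.0 kJ.
Entropy balance on the reservoirs: −Q_H/T_H = -0.3960 kJ/K, +Q_C/T_C = 0.6143 kJ/K.
ΔS_univ = −Q_H/T_H + Q_C/T_C = 0.218 kJ/K (> 0, since η = 0.204 < η_Carnot = 0.487).

ΔS_univ ≈ 0.218 kJ/K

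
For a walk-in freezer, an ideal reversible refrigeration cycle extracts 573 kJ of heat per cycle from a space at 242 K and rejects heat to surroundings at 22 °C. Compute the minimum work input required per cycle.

W_in ≈ 125.8 kJ

T_H = 22 °C → 22 + 273.15 = 295.15 K.
The reversible coefficient of performance is COP_R = T_C/(T_H − T_C) = 242.00/53.15 = 4.5532.
W = Q_C/COP_R = 573/4.5532 = 125.8 kJ.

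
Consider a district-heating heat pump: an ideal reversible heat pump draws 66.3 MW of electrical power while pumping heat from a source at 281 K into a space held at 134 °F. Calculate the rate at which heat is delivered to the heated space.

T_H = 134 °F → (134 − 32) × 5/9 = 56.67 °C = 329.82 K.
The Carnot heat-pump COP is COP_HP = T_H/(T_H − T_C) = 329.82/48.82 = 6.7562.
Q_H = COP_HP · W = 6.7562 × 66.3 = 448 MW.

Q̇_H ≈ 448 MW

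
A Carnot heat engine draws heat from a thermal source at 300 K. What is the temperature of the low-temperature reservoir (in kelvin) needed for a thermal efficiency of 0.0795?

T_C ≈ 276 K

From η = 1 − T_C/T_H, T_C = T_H·(1 − η) = 300.00 × (1 − 0.0795) = 276 K.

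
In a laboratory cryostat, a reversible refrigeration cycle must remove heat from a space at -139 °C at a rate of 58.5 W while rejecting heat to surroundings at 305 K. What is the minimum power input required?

T_C = -139 °C → -139 + 273.15 = 134.15 K.
Carnot COP: COP_R = T_C/(T_H − T_C) = 134.15/170.85 = 0.7852.
W = Q_C/COP_R = 58.5/0.7852 = 74.5 W.

Ẇ_in ≈ 74.5 W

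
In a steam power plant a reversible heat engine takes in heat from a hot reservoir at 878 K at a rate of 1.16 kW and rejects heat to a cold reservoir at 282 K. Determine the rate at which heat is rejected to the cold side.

Carnot efficiency: η = 1 − T_C/T_H = 1 − 282.00/878.00 = 0.6788.
For a reversible cycle Q_C/Q_H = T_C/T_H, so Q_C = 1.16 × 282.00/878.00 = 0.373 kW.

Q̇_C ≈ 0.373 kW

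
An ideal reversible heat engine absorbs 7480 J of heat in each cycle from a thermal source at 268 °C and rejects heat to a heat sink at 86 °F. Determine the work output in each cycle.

T_H = 268 °C → 268 + 273.15 = 541.15 K.
T_C = 86 °F → (86 − 32) × 5/9 = 30.00 °C = 303.15 K.
The Carnot efficiency is η = 1 − T_C/T_H = 1 − 303.15/541.15 = 0.4398.
W = η·Q_H = 0.4398 × 7480 = 3290 J.

W ≈ 3290 J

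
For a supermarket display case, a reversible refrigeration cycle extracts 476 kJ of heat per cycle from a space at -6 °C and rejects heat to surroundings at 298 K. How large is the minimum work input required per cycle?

W_in ≈ 54.97 kJ

T_C = -6 °C → -6 + 273.15 = 267.15 K.
Carnot COP: COP_R = T_C/(T_H − T_C) = 267.15/30.85 = 8.6596.
W = Q_C/COP_R = 476/8.6596 = 54.97 kJ.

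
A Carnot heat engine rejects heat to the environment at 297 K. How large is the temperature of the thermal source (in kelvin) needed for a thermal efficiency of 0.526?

T_H ≈ 627 K

From η = 1 − T_C/T_H, solving for T_H gives T_H = T_C/(1 − η) = 297.00/(1 − 0.526) = 627 K.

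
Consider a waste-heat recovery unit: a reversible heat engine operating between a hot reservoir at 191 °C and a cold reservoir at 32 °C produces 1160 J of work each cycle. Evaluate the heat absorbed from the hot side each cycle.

Q_H ≈ 3390 J

T_H = 191 °C → 191 + 273.15 = 464.15 K.
T_C = 32 °C → 32 + 273.15 = 305.15 K.
Since the cycle is reversible, η = 1 − T_C/T_H = 1 − 305.15/464.15 = 0.3426.
Q_H = W/η = 1160/0.3426 = 3390 J.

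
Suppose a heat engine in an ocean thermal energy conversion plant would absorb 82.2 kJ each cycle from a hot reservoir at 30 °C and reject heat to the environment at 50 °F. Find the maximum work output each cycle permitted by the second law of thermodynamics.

W_max ≈ 5.42 kJ

T_H = 30 °C → 30 + 273.15 = 303.15 K.
T_C = 50 °F → (50 − 32) × 5/9 = 10.00 °C = 283.15 K.
No engine can exceed the Carnot limit: η_max = 1 − T_C/T_H = 1 − 283.15/303.15 = 0.0660.
W_max = η_max · Q_H = 0.0660 × 82.2 = 5.42 kJ.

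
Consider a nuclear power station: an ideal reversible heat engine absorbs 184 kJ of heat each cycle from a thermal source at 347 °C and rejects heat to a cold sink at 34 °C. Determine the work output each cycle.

W ≈ 92.87 kJ

T_H = 347 °C → 347 + 273.15 = 620.15 K.
T_C = 34 °C → 34 + 273.15 = 307.15 K.
For a reversible engine, η = 1 − T_C/T_H = 1 − 307.15/620.15 = 0.5047.
W = η·Q_H = 0.5047 × 184 = 92.87 kJ.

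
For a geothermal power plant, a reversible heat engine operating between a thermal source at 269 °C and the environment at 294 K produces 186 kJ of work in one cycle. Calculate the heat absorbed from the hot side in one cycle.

Q_H ≈ 406 kJ

T_H = 269 °C → 269 + 273.15 = 542.15 K.
Carnot efficiency: η = 1 − T_C/T_H = 1 − 294.00/542.15 = 0.4577.
Q_H = W/η = 186/0.4577 = 406 kJ.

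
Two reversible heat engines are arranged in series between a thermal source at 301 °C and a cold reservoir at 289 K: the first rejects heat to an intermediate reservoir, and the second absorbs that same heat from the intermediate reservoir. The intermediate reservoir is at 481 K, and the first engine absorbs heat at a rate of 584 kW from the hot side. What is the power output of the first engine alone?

T_H = 301 °C → 301 + 273.15 = 574.15 K.
First-stage efficiency η₁ = 1 − T_m/T_H = 1 − 481.00/574.15 = 0.1622.
W₁ = η₁·Q_H = 0.1622 × 584 = 94.75 kW.

Ẇ₁ ≈ 94.75 kW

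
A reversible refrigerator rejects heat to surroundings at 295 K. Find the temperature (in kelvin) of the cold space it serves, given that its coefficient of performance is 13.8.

COP_R = T_C/(T_H − T_C) ⇒ T_C = T_H·COP_R/(1 + COP_R) = 295.00 × 13.8/(1 + 13.8) = 275 K.

T_C ≈ 275 K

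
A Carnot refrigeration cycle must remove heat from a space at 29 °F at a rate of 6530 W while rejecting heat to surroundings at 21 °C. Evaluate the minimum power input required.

Ẇ_in ≈ 545 W

T_H = 21 °C → 21 + 273.15 = 294.15 K.
T_C = 29 °F → (29 − 32) × 5/9 = -1.67 °C = 271.48 K.
The reversible coefficient of performance is COP_R = T_C/(T_H − T_C) = 271.48/22.67 = 11.9772.
W = Q_C/COP_R = 6530/11.9772 = 545 W.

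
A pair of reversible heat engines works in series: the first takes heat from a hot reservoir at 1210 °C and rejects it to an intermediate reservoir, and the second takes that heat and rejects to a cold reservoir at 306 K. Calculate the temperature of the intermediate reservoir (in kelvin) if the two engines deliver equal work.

T_m ≈ 894.6 K

T_H = 1210 °C → 1210 + 273.15 = 1483.15 K.
For reversible stages Q_m = Q_H·(T_m/T_H). Setting W₁ = Q_H(1 − T_m/T_H) equal to W₂ = Q_m(1 − T_C/T_m) = Q_H·(T_m − T_C)/T_H gives T_H − T_m = T_m − T_C, so T_m = (T_H + T_C)/2 = (1483.15 + 306.00)/2 = 894.6 K.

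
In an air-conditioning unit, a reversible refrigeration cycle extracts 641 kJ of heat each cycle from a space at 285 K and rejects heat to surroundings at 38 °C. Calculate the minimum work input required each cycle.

W_in ≈ 58.81 kJ

T_H = 38 °C → 38 + 273.15 = 311.15 K.
Carnot COP: COP_R = T_C/(T_H − T_C) = 285.00/26.15 = 10.8987.
W = Q_C/COP_R = 641/10.8987 = 58.81 kJ.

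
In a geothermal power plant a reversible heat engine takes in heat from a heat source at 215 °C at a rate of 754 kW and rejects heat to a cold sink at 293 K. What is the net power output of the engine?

T_H = 215 °C → 215 + 273.15 = 488.15 K.
Carnot efficiency: η = 1 − T_C/T_H = 1 − 293.00/488.15 = 0.3998.
W = η·Q_H = 0.3998 × 754 = 301 kW.

Ẇ ≈ 301 kW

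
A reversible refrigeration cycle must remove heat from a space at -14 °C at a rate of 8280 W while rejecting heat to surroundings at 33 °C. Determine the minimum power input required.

T_H = 33 °C → 33 + 273.15 = 306.15 K.
T_C = -14 °C → -14 + 273.15 = 259.15 K.
COP_R = T_C/(T_H − T_C) = 259.15/47.00 = 5.5138.
W = Q_C/COP_R = 8280/5.5138 = 1500 W.

Ẇ_in ≈ 1500 W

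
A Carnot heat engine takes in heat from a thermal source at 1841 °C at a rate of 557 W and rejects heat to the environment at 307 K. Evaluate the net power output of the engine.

Ẇ ≈ 476 W

T_H = 1841 °C → 1841 + 273.15 = 2114.15 K.
For a reversible engine, η = 1 − T_C/T_H = 1 − 307.00/2114.15 = 0.8548.
W = η·Q_H = 0.8548 × 557 = 476 W.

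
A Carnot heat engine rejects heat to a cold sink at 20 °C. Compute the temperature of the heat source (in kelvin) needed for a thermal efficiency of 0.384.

T_C = 20 °C → 20 + 273.15 = 293.15 K.
From η = 1 − T_C/T_H, solving for T_H gives T_H = T_C/(1 − η) = 293.15/(1 − 0.384) = 475.9 K.

T_H ≈ 475.9 K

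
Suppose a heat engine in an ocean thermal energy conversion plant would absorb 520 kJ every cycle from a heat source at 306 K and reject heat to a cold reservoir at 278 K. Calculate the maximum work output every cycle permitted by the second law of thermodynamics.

W_max ≈ 47.58 kJ

The upper bound on efficiency is η_max = 1 − T_C/T_H = 1 − 278.00/306.00 = 0.0915.
W_max = η_max · Q_H = 0.0915 × 520 = 47.58 kJ.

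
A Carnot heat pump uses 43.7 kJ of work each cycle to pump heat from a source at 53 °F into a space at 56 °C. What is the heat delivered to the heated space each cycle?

T_H = 56 °C → 56 + 273.15 = 329.15 K.
T_C = 53 °F → (53 − 32) × 5/9 = 11.67 °C = 284.82 K.
For a reversible heat pump, COP_HP = T_H/(T_H − T_C) = 329.15/44.33 = 7.4244.
Q_H = COP_HP · W = 7.4244 × 43.7 = 324 kJ.

Q_H ≈ 324 kJ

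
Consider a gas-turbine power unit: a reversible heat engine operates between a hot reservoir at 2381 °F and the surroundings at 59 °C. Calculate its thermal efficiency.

η ≈ 0.790

T_H = 2381 °F → (2381 − 32) × 5/9 = 1305.00 °C = 1578.15 K.
T_C = 59 °C → 59 + 273.15 = 332.15 K.
Since the cycle is reversible, η = 1 − T_C/T_H = 1 − 332.15/1578.15 = 0.790.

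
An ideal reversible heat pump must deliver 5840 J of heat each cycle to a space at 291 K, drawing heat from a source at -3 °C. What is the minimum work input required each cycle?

T_C = -3 °C → -3 + 273.15 = 270.15 K.
For a reversible heat pump, COP_HP = T_H/(T_H − T_C) = 291.00/20.85 = 13.9568.
W = Q_H/COP_HP = 5840/13.9568 = 418 J.

W_in ≈ 418 J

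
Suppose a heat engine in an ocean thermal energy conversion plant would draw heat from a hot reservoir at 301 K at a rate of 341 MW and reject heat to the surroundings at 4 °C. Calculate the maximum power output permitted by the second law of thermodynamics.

T_C = 4 °C → 4 + 273.15 = 277.15 K.
No engine can exceed the Carnot limit: η_max = 1 − T_C/T_H = 1 − 277.15/301.00 = 0.0792.
W_max = η_max · Q_H = 0.0792 × 341 = 27.02 MW.

Ẇ_max ≈ 27.02 MW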